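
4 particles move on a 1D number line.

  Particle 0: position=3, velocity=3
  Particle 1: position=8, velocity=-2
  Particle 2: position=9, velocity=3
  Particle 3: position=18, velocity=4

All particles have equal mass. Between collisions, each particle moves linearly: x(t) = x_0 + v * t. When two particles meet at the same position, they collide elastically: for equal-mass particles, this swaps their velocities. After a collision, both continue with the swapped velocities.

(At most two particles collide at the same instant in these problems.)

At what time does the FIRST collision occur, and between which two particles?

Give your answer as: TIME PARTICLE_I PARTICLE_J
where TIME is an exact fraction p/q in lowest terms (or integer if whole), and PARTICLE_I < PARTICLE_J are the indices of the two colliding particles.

Pair (0,1): pos 3,8 vel 3,-2 -> gap=5, closing at 5/unit, collide at t=1
Pair (1,2): pos 8,9 vel -2,3 -> not approaching (rel speed -5 <= 0)
Pair (2,3): pos 9,18 vel 3,4 -> not approaching (rel speed -1 <= 0)
Earliest collision: t=1 between 0 and 1

Answer: 1 0 1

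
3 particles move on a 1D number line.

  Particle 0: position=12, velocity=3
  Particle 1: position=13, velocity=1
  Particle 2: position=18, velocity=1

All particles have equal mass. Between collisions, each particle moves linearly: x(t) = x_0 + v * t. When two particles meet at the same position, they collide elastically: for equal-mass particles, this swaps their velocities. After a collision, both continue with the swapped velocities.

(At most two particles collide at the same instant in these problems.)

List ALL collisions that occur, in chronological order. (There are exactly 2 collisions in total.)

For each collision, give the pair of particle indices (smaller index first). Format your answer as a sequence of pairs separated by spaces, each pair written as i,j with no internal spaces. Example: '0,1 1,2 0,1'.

Answer: 0,1 1,2

Derivation:
Collision at t=1/2: particles 0 and 1 swap velocities; positions: p0=27/2 p1=27/2 p2=37/2; velocities now: v0=1 v1=3 v2=1
Collision at t=3: particles 1 and 2 swap velocities; positions: p0=16 p1=21 p2=21; velocities now: v0=1 v1=1 v2=3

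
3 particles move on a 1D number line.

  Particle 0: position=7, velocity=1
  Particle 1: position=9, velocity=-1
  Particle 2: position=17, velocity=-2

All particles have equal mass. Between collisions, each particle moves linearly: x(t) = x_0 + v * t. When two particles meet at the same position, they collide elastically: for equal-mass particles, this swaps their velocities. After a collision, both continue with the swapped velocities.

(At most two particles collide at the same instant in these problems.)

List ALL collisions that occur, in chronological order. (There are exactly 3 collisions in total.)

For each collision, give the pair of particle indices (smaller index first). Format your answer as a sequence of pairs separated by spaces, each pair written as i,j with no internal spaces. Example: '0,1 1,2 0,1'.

Answer: 0,1 1,2 0,1

Derivation:
Collision at t=1: particles 0 and 1 swap velocities; positions: p0=8 p1=8 p2=15; velocities now: v0=-1 v1=1 v2=-2
Collision at t=10/3: particles 1 and 2 swap velocities; positions: p0=17/3 p1=31/3 p2=31/3; velocities now: v0=-1 v1=-2 v2=1
Collision at t=8: particles 0 and 1 swap velocities; positions: p0=1 p1=1 p2=15; velocities now: v0=-2 v1=-1 v2=1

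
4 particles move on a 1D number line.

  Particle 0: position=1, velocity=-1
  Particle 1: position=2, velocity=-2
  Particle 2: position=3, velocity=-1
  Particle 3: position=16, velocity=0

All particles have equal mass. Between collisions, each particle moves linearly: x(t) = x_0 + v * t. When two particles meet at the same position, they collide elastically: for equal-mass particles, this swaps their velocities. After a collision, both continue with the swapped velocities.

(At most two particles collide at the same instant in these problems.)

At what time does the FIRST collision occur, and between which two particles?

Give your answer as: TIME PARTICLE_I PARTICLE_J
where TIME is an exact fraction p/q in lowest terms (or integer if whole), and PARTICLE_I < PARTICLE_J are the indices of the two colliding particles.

Answer: 1 0 1

Derivation:
Pair (0,1): pos 1,2 vel -1,-2 -> gap=1, closing at 1/unit, collide at t=1
Pair (1,2): pos 2,3 vel -2,-1 -> not approaching (rel speed -1 <= 0)
Pair (2,3): pos 3,16 vel -1,0 -> not approaching (rel speed -1 <= 0)
Earliest collision: t=1 between 0 and 1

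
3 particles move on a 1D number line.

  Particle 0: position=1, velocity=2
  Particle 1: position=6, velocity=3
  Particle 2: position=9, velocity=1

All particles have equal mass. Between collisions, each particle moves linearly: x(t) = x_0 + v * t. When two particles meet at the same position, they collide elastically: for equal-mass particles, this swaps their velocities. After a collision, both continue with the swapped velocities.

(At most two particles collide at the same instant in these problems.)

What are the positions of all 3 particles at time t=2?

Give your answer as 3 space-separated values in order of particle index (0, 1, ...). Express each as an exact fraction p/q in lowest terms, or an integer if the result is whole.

Answer: 5 11 12

Derivation:
Collision at t=3/2: particles 1 and 2 swap velocities; positions: p0=4 p1=21/2 p2=21/2; velocities now: v0=2 v1=1 v2=3
Advance to t=2 (no further collisions before then); velocities: v0=2 v1=1 v2=3; positions = 5 11 12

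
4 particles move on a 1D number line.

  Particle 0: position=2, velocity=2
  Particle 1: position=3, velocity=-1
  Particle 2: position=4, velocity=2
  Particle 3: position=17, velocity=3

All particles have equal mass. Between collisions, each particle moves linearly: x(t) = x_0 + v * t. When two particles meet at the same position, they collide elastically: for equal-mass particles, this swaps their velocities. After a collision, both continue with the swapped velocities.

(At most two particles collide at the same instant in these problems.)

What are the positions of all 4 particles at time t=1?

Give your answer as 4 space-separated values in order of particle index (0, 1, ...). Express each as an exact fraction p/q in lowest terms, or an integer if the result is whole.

Answer: 2 4 6 20

Derivation:
Collision at t=1/3: particles 0 and 1 swap velocities; positions: p0=8/3 p1=8/3 p2=14/3 p3=18; velocities now: v0=-1 v1=2 v2=2 v3=3
Advance to t=1 (no further collisions before then); velocities: v0=-1 v1=2 v2=2 v3=3; positions = 2 4 6 20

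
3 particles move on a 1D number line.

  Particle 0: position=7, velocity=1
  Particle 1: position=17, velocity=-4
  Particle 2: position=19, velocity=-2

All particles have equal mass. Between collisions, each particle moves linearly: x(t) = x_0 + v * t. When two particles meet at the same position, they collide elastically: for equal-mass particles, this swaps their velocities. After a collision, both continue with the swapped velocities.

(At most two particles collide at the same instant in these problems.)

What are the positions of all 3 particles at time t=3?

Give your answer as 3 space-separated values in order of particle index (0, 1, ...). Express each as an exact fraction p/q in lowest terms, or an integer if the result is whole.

Collision at t=2: particles 0 and 1 swap velocities; positions: p0=9 p1=9 p2=15; velocities now: v0=-4 v1=1 v2=-2
Advance to t=3 (no further collisions before then); velocities: v0=-4 v1=1 v2=-2; positions = 5 10 13

Answer: 5 10 13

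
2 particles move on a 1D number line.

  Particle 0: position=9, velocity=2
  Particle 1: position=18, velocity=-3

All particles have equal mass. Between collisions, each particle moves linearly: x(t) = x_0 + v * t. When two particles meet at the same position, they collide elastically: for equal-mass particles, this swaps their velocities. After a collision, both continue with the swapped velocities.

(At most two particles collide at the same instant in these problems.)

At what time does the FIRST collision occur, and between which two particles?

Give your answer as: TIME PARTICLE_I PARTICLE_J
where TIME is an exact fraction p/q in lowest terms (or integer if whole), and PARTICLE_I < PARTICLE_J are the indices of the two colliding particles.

Answer: 9/5 0 1

Derivation:
Pair (0,1): pos 9,18 vel 2,-3 -> gap=9, closing at 5/unit, collide at t=9/5
Earliest collision: t=9/5 between 0 and 1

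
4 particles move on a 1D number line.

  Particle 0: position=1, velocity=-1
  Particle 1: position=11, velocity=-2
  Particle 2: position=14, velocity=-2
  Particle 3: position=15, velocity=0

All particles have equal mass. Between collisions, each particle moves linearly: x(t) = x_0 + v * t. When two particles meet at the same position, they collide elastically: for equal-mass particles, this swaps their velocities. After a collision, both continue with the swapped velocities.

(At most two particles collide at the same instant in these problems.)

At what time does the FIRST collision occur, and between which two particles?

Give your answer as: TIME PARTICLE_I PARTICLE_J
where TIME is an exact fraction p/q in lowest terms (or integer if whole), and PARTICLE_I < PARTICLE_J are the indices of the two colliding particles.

Pair (0,1): pos 1,11 vel -1,-2 -> gap=10, closing at 1/unit, collide at t=10
Pair (1,2): pos 11,14 vel -2,-2 -> not approaching (rel speed 0 <= 0)
Pair (2,3): pos 14,15 vel -2,0 -> not approaching (rel speed -2 <= 0)
Earliest collision: t=10 between 0 and 1

Answer: 10 0 1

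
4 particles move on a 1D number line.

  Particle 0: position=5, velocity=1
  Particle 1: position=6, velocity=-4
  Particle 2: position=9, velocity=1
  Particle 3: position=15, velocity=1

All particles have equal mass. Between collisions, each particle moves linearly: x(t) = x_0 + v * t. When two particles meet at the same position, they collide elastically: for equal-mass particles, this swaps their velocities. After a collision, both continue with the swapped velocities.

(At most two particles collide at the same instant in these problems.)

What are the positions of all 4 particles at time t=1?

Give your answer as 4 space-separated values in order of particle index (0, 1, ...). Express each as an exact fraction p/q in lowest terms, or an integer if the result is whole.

Answer: 2 6 10 16

Derivation:
Collision at t=1/5: particles 0 and 1 swap velocities; positions: p0=26/5 p1=26/5 p2=46/5 p3=76/5; velocities now: v0=-4 v1=1 v2=1 v3=1
Advance to t=1 (no further collisions before then); velocities: v0=-4 v1=1 v2=1 v3=1; positions = 2 6 10 16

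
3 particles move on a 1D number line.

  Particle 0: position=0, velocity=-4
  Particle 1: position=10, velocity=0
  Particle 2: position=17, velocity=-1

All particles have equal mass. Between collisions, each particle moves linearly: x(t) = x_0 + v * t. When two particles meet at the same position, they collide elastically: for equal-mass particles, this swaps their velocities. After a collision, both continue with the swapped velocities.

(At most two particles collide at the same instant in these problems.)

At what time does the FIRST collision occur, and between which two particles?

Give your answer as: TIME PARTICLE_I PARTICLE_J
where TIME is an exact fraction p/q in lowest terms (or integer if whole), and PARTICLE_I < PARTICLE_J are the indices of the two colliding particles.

Pair (0,1): pos 0,10 vel -4,0 -> not approaching (rel speed -4 <= 0)
Pair (1,2): pos 10,17 vel 0,-1 -> gap=7, closing at 1/unit, collide at t=7
Earliest collision: t=7 between 1 and 2

Answer: 7 1 2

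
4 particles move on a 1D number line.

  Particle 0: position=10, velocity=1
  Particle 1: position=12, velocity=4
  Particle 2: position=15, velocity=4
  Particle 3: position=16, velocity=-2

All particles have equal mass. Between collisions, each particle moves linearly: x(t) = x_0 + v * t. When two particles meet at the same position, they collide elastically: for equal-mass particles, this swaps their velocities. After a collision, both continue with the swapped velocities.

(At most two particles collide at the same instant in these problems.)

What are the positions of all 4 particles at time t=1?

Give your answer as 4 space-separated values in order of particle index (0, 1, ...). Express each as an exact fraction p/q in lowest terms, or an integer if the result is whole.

Answer: 11 14 16 19

Derivation:
Collision at t=1/6: particles 2 and 3 swap velocities; positions: p0=61/6 p1=38/3 p2=47/3 p3=47/3; velocities now: v0=1 v1=4 v2=-2 v3=4
Collision at t=2/3: particles 1 and 2 swap velocities; positions: p0=32/3 p1=44/3 p2=44/3 p3=53/3; velocities now: v0=1 v1=-2 v2=4 v3=4
Advance to t=1 (no further collisions before then); velocities: v0=1 v1=-2 v2=4 v3=4; positions = 11 14 16 19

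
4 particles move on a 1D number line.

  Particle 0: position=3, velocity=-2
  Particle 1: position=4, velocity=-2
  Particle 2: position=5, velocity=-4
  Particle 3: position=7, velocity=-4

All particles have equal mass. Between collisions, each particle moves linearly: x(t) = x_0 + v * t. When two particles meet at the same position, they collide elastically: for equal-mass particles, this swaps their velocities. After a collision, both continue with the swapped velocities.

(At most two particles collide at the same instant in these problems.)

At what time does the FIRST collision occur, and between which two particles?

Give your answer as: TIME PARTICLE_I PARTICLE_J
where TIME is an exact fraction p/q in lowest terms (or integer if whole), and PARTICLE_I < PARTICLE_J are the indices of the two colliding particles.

Answer: 1/2 1 2

Derivation:
Pair (0,1): pos 3,4 vel -2,-2 -> not approaching (rel speed 0 <= 0)
Pair (1,2): pos 4,5 vel -2,-4 -> gap=1, closing at 2/unit, collide at t=1/2
Pair (2,3): pos 5,7 vel -4,-4 -> not approaching (rel speed 0 <= 0)
Earliest collision: t=1/2 between 1 and 2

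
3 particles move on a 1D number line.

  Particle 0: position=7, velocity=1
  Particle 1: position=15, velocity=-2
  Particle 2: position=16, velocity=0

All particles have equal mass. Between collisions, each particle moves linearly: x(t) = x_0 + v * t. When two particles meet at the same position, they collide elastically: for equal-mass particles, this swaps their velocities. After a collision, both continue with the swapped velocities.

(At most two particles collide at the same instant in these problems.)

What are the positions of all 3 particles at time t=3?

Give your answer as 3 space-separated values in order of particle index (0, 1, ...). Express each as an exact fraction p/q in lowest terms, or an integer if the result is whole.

Collision at t=8/3: particles 0 and 1 swap velocities; positions: p0=29/3 p1=29/3 p2=16; velocities now: v0=-2 v1=1 v2=0
Advance to t=3 (no further collisions before then); velocities: v0=-2 v1=1 v2=0; positions = 9 10 16

Answer: 9 10 16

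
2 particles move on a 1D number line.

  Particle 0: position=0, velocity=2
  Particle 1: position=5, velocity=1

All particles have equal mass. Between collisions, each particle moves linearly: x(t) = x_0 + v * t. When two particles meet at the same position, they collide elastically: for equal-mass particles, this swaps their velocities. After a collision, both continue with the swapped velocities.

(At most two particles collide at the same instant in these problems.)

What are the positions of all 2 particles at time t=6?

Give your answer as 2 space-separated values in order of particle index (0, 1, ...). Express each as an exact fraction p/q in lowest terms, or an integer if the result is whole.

Answer: 11 12

Derivation:
Collision at t=5: particles 0 and 1 swap velocities; positions: p0=10 p1=10; velocities now: v0=1 v1=2
Advance to t=6 (no further collisions before then); velocities: v0=1 v1=2; positions = 11 12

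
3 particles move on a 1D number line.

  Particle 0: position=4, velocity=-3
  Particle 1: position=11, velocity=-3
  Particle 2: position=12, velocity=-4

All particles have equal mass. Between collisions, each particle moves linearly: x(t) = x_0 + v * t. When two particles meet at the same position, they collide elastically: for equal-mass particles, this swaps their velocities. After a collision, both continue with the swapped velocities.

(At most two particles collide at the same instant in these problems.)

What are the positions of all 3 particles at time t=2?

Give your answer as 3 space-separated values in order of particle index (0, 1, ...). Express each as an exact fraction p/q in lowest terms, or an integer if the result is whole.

Answer: -2 4 5

Derivation:
Collision at t=1: particles 1 and 2 swap velocities; positions: p0=1 p1=8 p2=8; velocities now: v0=-3 v1=-4 v2=-3
Advance to t=2 (no further collisions before then); velocities: v0=-3 v1=-4 v2=-3; positions = -2 4 5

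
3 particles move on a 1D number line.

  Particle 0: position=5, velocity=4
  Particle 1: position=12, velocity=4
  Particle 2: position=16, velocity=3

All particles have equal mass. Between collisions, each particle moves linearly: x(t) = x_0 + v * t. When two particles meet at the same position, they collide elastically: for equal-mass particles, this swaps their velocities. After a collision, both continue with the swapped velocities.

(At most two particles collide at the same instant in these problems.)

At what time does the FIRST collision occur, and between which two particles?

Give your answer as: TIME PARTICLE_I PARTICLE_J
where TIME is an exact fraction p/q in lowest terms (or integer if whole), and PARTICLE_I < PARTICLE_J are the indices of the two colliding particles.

Pair (0,1): pos 5,12 vel 4,4 -> not approaching (rel speed 0 <= 0)
Pair (1,2): pos 12,16 vel 4,3 -> gap=4, closing at 1/unit, collide at t=4
Earliest collision: t=4 between 1 and 2

Answer: 4 1 2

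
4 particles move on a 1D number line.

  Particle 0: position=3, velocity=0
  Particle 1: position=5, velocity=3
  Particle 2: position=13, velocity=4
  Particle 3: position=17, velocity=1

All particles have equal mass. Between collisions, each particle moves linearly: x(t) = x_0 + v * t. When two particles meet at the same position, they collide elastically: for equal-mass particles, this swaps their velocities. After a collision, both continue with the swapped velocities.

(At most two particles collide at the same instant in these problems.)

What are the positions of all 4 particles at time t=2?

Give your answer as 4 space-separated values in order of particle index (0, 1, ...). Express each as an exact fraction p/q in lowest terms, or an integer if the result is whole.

Collision at t=4/3: particles 2 and 3 swap velocities; positions: p0=3 p1=9 p2=55/3 p3=55/3; velocities now: v0=0 v1=3 v2=1 v3=4
Advance to t=2 (no further collisions before then); velocities: v0=0 v1=3 v2=1 v3=4; positions = 3 11 19 21

Answer: 3 11 19 21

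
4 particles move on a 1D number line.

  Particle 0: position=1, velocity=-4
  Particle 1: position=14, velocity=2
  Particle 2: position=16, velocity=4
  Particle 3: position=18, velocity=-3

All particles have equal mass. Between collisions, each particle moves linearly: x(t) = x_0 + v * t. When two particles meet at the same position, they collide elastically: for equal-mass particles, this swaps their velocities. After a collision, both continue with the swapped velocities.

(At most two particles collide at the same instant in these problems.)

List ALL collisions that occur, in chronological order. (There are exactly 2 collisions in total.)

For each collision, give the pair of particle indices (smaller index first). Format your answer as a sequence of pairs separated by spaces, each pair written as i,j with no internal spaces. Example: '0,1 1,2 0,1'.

Collision at t=2/7: particles 2 and 3 swap velocities; positions: p0=-1/7 p1=102/7 p2=120/7 p3=120/7; velocities now: v0=-4 v1=2 v2=-3 v3=4
Collision at t=4/5: particles 1 and 2 swap velocities; positions: p0=-11/5 p1=78/5 p2=78/5 p3=96/5; velocities now: v0=-4 v1=-3 v2=2 v3=4

Answer: 2,3 1,2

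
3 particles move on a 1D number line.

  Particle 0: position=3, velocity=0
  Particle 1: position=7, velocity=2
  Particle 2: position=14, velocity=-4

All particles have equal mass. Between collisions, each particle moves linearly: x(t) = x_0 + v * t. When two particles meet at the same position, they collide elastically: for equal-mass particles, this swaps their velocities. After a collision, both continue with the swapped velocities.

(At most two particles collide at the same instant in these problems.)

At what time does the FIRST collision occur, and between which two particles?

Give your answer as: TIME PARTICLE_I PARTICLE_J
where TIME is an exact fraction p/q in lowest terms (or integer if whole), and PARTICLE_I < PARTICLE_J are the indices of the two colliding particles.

Pair (0,1): pos 3,7 vel 0,2 -> not approaching (rel speed -2 <= 0)
Pair (1,2): pos 7,14 vel 2,-4 -> gap=7, closing at 6/unit, collide at t=7/6
Earliest collision: t=7/6 between 1 and 2

Answer: 7/6 1 2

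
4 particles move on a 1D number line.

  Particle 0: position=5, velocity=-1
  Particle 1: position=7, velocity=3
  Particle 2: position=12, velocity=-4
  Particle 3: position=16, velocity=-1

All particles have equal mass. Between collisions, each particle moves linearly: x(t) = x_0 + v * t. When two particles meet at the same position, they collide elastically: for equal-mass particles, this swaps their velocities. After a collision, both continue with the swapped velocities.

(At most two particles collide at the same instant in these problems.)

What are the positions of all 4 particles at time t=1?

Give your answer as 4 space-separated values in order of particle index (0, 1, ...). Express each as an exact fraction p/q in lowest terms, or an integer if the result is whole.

Collision at t=5/7: particles 1 and 2 swap velocities; positions: p0=30/7 p1=64/7 p2=64/7 p3=107/7; velocities now: v0=-1 v1=-4 v2=3 v3=-1
Advance to t=1 (no further collisions before then); velocities: v0=-1 v1=-4 v2=3 v3=-1; positions = 4 8 10 15

Answer: 4 8 10 15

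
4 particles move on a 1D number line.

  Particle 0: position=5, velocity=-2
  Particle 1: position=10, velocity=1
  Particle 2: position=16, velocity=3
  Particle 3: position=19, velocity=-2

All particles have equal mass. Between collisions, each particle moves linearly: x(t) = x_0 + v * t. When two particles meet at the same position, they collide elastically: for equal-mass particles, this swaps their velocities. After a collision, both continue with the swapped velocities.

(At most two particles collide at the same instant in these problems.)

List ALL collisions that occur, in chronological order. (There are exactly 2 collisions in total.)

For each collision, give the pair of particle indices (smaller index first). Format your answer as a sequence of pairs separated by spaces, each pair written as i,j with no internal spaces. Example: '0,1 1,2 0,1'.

Answer: 2,3 1,2

Derivation:
Collision at t=3/5: particles 2 and 3 swap velocities; positions: p0=19/5 p1=53/5 p2=89/5 p3=89/5; velocities now: v0=-2 v1=1 v2=-2 v3=3
Collision at t=3: particles 1 and 2 swap velocities; positions: p0=-1 p1=13 p2=13 p3=25; velocities now: v0=-2 v1=-2 v2=1 v3=3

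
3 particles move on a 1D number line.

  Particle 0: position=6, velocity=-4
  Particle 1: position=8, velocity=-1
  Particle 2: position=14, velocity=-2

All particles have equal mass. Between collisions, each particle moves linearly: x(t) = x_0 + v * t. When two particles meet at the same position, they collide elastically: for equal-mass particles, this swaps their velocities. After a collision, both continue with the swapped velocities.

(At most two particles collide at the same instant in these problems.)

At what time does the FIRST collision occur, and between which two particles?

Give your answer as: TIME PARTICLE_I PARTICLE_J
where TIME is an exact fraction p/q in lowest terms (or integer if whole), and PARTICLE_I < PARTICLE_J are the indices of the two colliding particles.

Answer: 6 1 2

Derivation:
Pair (0,1): pos 6,8 vel -4,-1 -> not approaching (rel speed -3 <= 0)
Pair (1,2): pos 8,14 vel -1,-2 -> gap=6, closing at 1/unit, collide at t=6
Earliest collision: t=6 between 1 and 2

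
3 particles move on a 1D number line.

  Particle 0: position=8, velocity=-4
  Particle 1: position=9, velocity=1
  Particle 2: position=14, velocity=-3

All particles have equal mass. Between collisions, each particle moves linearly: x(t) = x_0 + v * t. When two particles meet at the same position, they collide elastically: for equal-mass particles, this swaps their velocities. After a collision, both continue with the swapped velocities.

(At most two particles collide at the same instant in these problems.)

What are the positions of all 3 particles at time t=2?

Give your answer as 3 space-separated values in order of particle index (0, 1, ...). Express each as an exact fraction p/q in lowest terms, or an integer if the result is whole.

Collision at t=5/4: particles 1 and 2 swap velocities; positions: p0=3 p1=41/4 p2=41/4; velocities now: v0=-4 v1=-3 v2=1
Advance to t=2 (no further collisions before then); velocities: v0=-4 v1=-3 v2=1; positions = 0 8 11

Answer: 0 8 11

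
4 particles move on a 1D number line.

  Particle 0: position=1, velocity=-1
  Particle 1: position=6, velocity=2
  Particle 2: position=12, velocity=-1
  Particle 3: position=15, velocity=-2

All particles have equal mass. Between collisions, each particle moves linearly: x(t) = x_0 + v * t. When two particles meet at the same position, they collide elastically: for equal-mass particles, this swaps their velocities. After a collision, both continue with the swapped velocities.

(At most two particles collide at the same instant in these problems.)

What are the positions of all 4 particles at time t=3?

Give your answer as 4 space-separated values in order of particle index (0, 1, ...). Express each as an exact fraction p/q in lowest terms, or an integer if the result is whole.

Collision at t=2: particles 1 and 2 swap velocities; positions: p0=-1 p1=10 p2=10 p3=11; velocities now: v0=-1 v1=-1 v2=2 v3=-2
Collision at t=9/4: particles 2 and 3 swap velocities; positions: p0=-5/4 p1=39/4 p2=21/2 p3=21/2; velocities now: v0=-1 v1=-1 v2=-2 v3=2
Collision at t=3: particles 1 and 2 swap velocities; positions: p0=-2 p1=9 p2=9 p3=12; velocities now: v0=-1 v1=-2 v2=-1 v3=2
Advance to t=3 (no further collisions before then); velocities: v0=-1 v1=-2 v2=-1 v3=2; positions = -2 9 9 12

Answer: -2 9 9 12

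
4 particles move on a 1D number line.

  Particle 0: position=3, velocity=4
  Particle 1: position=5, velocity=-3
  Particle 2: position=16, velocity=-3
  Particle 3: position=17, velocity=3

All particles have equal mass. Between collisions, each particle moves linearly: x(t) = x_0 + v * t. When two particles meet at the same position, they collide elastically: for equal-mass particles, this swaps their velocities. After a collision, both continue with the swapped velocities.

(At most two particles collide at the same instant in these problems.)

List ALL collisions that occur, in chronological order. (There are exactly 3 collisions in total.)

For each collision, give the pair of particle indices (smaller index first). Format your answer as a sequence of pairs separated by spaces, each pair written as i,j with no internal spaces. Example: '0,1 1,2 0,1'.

Answer: 0,1 1,2 2,3

Derivation:
Collision at t=2/7: particles 0 and 1 swap velocities; positions: p0=29/7 p1=29/7 p2=106/7 p3=125/7; velocities now: v0=-3 v1=4 v2=-3 v3=3
Collision at t=13/7: particles 1 and 2 swap velocities; positions: p0=-4/7 p1=73/7 p2=73/7 p3=158/7; velocities now: v0=-3 v1=-3 v2=4 v3=3
Collision at t=14: particles 2 and 3 swap velocities; positions: p0=-37 p1=-26 p2=59 p3=59; velocities now: v0=-3 v1=-3 v2=3 v3=4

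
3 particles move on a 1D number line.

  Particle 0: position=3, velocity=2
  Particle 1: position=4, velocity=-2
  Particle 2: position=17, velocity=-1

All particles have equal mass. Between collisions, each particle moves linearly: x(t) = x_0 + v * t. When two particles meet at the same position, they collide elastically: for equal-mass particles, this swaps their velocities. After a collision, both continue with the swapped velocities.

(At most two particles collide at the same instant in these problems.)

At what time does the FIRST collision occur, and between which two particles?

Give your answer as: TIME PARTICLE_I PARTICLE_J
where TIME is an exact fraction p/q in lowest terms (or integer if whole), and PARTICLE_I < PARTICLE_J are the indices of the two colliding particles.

Pair (0,1): pos 3,4 vel 2,-2 -> gap=1, closing at 4/unit, collide at t=1/4
Pair (1,2): pos 4,17 vel -2,-1 -> not approaching (rel speed -1 <= 0)
Earliest collision: t=1/4 between 0 and 1

Answer: 1/4 0 1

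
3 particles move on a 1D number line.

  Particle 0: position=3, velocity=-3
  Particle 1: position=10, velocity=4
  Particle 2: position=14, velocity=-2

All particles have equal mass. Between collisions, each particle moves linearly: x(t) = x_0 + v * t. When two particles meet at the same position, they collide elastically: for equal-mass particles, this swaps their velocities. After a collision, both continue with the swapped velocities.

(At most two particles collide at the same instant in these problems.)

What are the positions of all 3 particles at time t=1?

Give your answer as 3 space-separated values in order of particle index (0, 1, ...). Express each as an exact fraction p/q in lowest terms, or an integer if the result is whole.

Collision at t=2/3: particles 1 and 2 swap velocities; positions: p0=1 p1=38/3 p2=38/3; velocities now: v0=-3 v1=-2 v2=4
Advance to t=1 (no further collisions before then); velocities: v0=-3 v1=-2 v2=4; positions = 0 12 14

Answer: 0 12 14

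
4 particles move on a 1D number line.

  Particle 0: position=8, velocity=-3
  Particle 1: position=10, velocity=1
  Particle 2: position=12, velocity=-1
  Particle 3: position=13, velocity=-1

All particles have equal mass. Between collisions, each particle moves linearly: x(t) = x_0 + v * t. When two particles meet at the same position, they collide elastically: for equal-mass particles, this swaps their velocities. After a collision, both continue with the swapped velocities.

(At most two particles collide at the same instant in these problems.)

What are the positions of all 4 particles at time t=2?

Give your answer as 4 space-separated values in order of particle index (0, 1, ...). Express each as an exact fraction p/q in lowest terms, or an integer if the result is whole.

Collision at t=1: particles 1 and 2 swap velocities; positions: p0=5 p1=11 p2=11 p3=12; velocities now: v0=-3 v1=-1 v2=1 v3=-1
Collision at t=3/2: particles 2 and 3 swap velocities; positions: p0=7/2 p1=21/2 p2=23/2 p3=23/2; velocities now: v0=-3 v1=-1 v2=-1 v3=1
Advance to t=2 (no further collisions before then); velocities: v0=-3 v1=-1 v2=-1 v3=1; positions = 2 10 11 12

Answer: 2 10 11 12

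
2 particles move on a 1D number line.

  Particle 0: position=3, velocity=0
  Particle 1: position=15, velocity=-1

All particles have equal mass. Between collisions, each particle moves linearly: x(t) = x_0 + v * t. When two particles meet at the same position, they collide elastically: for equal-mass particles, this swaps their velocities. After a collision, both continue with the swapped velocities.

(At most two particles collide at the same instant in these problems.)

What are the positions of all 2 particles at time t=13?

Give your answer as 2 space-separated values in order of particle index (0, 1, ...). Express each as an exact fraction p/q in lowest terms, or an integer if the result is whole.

Collision at t=12: particles 0 and 1 swap velocities; positions: p0=3 p1=3; velocities now: v0=-1 v1=0
Advance to t=13 (no further collisions before then); velocities: v0=-1 v1=0; positions = 2 3

Answer: 2 3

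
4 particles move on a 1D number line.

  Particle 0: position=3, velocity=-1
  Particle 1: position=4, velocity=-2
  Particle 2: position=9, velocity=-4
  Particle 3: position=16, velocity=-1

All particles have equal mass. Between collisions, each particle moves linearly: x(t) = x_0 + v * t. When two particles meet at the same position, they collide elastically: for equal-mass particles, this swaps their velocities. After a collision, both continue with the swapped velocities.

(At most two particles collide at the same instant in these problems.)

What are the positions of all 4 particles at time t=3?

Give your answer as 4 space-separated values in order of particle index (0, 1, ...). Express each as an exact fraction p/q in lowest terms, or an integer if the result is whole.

Answer: -3 -2 0 13

Derivation:
Collision at t=1: particles 0 and 1 swap velocities; positions: p0=2 p1=2 p2=5 p3=15; velocities now: v0=-2 v1=-1 v2=-4 v3=-1
Collision at t=2: particles 1 and 2 swap velocities; positions: p0=0 p1=1 p2=1 p3=14; velocities now: v0=-2 v1=-4 v2=-1 v3=-1
Collision at t=5/2: particles 0 and 1 swap velocities; positions: p0=-1 p1=-1 p2=1/2 p3=27/2; velocities now: v0=-4 v1=-2 v2=-1 v3=-1
Advance to t=3 (no further collisions before then); velocities: v0=-4 v1=-2 v2=-1 v3=-1; positions = -3 -2 0 13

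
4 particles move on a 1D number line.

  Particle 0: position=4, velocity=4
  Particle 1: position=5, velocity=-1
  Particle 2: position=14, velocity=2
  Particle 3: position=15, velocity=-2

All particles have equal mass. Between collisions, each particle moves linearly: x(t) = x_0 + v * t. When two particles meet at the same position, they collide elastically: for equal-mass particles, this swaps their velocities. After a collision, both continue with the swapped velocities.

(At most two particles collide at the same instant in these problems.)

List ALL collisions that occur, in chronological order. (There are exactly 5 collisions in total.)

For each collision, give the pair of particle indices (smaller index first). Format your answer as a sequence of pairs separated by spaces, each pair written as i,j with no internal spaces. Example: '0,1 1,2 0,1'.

Collision at t=1/5: particles 0 and 1 swap velocities; positions: p0=24/5 p1=24/5 p2=72/5 p3=73/5; velocities now: v0=-1 v1=4 v2=2 v3=-2
Collision at t=1/4: particles 2 and 3 swap velocities; positions: p0=19/4 p1=5 p2=29/2 p3=29/2; velocities now: v0=-1 v1=4 v2=-2 v3=2
Collision at t=11/6: particles 1 and 2 swap velocities; positions: p0=19/6 p1=34/3 p2=34/3 p3=53/3; velocities now: v0=-1 v1=-2 v2=4 v3=2
Collision at t=5: particles 2 and 3 swap velocities; positions: p0=0 p1=5 p2=24 p3=24; velocities now: v0=-1 v1=-2 v2=2 v3=4
Collision at t=10: particles 0 and 1 swap velocities; positions: p0=-5 p1=-5 p2=34 p3=44; velocities now: v0=-2 v1=-1 v2=2 v3=4

Answer: 0,1 2,3 1,2 2,3 0,1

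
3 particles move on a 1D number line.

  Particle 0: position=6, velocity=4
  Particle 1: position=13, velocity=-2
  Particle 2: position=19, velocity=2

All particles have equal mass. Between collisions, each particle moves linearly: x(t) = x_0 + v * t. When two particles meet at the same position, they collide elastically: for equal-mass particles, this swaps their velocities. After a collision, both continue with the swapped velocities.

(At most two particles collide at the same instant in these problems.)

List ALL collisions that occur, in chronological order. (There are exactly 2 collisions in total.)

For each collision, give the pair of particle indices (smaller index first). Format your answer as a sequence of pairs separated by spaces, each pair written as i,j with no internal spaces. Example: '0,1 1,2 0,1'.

Collision at t=7/6: particles 0 and 1 swap velocities; positions: p0=32/3 p1=32/3 p2=64/3; velocities now: v0=-2 v1=4 v2=2
Collision at t=13/2: particles 1 and 2 swap velocities; positions: p0=0 p1=32 p2=32; velocities now: v0=-2 v1=2 v2=4

Answer: 0,1 1,2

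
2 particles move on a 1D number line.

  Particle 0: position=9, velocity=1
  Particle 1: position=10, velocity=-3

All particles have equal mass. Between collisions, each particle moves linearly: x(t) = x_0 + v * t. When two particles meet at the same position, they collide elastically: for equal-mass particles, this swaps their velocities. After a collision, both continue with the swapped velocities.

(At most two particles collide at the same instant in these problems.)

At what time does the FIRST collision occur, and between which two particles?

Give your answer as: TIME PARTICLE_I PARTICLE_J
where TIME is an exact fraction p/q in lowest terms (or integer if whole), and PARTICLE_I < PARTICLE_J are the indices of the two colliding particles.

Answer: 1/4 0 1

Derivation:
Pair (0,1): pos 9,10 vel 1,-3 -> gap=1, closing at 4/unit, collide at t=1/4
Earliest collision: t=1/4 between 0 and 1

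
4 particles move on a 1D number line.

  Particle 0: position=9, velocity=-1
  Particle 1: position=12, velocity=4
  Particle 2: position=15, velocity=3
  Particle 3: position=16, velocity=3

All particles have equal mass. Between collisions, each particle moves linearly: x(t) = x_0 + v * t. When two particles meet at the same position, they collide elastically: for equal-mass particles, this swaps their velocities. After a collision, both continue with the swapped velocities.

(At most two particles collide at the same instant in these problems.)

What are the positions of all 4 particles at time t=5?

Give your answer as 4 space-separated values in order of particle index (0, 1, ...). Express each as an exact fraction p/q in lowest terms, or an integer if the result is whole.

Collision at t=3: particles 1 and 2 swap velocities; positions: p0=6 p1=24 p2=24 p3=25; velocities now: v0=-1 v1=3 v2=4 v3=3
Collision at t=4: particles 2 and 3 swap velocities; positions: p0=5 p1=27 p2=28 p3=28; velocities now: v0=-1 v1=3 v2=3 v3=4
Advance to t=5 (no further collisions before then); velocities: v0=-1 v1=3 v2=3 v3=4; positions = 4 30 31 32

Answer: 4 30 31 32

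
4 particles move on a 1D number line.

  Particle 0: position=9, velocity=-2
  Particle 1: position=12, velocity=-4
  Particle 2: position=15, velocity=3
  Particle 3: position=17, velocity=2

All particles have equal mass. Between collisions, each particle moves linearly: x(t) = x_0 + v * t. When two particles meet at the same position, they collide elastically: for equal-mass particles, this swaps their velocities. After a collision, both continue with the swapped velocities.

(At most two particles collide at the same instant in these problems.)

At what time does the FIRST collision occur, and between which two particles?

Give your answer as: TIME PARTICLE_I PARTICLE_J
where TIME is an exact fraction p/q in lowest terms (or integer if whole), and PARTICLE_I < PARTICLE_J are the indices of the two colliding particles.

Answer: 3/2 0 1

Derivation:
Pair (0,1): pos 9,12 vel -2,-4 -> gap=3, closing at 2/unit, collide at t=3/2
Pair (1,2): pos 12,15 vel -4,3 -> not approaching (rel speed -7 <= 0)
Pair (2,3): pos 15,17 vel 3,2 -> gap=2, closing at 1/unit, collide at t=2
Earliest collision: t=3/2 between 0 and 1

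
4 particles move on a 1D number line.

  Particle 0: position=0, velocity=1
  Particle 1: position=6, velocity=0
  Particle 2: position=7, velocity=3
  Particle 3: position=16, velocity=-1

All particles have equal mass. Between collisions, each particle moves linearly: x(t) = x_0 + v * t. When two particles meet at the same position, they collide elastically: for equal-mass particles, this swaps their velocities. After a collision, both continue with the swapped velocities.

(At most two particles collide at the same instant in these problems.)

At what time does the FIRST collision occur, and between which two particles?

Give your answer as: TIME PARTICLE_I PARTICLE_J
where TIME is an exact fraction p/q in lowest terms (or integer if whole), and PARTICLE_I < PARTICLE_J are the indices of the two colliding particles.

Pair (0,1): pos 0,6 vel 1,0 -> gap=6, closing at 1/unit, collide at t=6
Pair (1,2): pos 6,7 vel 0,3 -> not approaching (rel speed -3 <= 0)
Pair (2,3): pos 7,16 vel 3,-1 -> gap=9, closing at 4/unit, collide at t=9/4
Earliest collision: t=9/4 between 2 and 3

Answer: 9/4 2 3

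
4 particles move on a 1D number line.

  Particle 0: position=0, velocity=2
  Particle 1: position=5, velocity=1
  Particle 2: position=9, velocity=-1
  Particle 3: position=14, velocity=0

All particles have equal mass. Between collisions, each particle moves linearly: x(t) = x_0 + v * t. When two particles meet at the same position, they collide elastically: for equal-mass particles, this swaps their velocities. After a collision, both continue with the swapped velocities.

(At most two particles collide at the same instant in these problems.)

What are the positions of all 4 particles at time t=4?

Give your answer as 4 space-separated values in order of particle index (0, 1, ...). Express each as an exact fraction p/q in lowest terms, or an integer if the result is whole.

Answer: 5 8 9 14

Derivation:
Collision at t=2: particles 1 and 2 swap velocities; positions: p0=4 p1=7 p2=7 p3=14; velocities now: v0=2 v1=-1 v2=1 v3=0
Collision at t=3: particles 0 and 1 swap velocities; positions: p0=6 p1=6 p2=8 p3=14; velocities now: v0=-1 v1=2 v2=1 v3=0
Advance to t=4 (no further collisions before then); velocities: v0=-1 v1=2 v2=1 v3=0; positions = 5 8 9 14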